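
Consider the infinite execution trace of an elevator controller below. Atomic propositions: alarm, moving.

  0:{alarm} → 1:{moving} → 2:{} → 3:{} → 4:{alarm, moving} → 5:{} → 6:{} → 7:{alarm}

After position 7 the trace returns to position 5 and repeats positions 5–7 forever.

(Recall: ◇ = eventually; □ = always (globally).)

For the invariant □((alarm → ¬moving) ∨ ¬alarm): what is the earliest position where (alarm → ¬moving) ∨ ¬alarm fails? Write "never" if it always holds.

4

Check (alarm → ¬moving) ∨ ¬alarm at each position in order: 0 ✓, 1 ✓, 2 ✓, 3 ✓.
At position 4 the labels are {alarm, moving}, so (alarm → ¬moving) ∨ ¬alarm is false there. This is the first violation.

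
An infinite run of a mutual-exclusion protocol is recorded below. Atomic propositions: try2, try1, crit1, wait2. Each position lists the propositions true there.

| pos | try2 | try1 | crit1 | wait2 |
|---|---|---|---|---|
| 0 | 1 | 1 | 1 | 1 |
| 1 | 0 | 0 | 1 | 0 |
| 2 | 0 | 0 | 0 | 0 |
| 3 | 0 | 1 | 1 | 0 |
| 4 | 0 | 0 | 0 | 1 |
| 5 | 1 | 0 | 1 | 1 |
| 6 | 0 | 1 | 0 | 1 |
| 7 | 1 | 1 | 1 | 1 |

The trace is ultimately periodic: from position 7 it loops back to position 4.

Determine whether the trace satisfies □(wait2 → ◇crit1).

Yes

wait2 → ◇crit1 holds at every position 0..7, and those are all positions ever visited, so □(wait2 → ◇crit1) holds.
Positions where wait2 holds: 0, 4, 5, 6, 7.
Check ◇crit1 at each: 0→ok, 4→ok, 5→ok, 6→ok, 7→ok.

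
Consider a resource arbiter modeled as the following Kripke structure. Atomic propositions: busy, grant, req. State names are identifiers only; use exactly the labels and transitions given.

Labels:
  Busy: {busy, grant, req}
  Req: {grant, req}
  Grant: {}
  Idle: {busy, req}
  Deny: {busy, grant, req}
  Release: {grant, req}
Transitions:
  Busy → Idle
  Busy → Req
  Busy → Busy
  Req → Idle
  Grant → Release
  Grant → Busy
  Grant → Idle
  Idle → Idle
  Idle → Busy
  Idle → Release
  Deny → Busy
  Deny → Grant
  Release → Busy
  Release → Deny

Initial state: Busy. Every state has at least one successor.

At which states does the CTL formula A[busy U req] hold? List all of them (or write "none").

States satisfying busy: {Busy, Idle, Deny}.
States satisfying req: {Busy, Req, Idle, Deny, Release}.
States satisfying A[busy U req]: {Busy, Req, Idle, Deny, Release}.

{Busy, Req, Idle, Deny, Release}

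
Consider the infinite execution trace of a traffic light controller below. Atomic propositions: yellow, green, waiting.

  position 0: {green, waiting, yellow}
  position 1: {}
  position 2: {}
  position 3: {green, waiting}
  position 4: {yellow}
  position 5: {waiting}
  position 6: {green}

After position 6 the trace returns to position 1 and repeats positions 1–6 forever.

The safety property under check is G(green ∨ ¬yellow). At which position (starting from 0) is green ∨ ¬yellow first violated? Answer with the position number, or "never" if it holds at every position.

4

Check green ∨ ¬yellow at each position in order: 0 ✓, 1 ✓, 2 ✓, 3 ✓.
At position 4 the labels are {yellow}, so green ∨ ¬yellow is false there. This is the first violation.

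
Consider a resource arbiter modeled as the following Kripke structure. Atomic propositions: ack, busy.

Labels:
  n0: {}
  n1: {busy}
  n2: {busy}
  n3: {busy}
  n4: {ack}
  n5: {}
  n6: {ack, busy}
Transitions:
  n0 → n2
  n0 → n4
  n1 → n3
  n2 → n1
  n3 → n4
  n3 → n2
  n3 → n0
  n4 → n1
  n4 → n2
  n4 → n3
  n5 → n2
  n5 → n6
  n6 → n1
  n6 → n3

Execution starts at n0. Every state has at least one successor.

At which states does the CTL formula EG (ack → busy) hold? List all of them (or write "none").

States satisfying ack → busy: {n0, n1, n2, n3, n5, n6}.
States satisfying EG (ack → busy): {n0, n1, n2, n3, n5, n6}.

{n0, n1, n2, n3, n5, n6}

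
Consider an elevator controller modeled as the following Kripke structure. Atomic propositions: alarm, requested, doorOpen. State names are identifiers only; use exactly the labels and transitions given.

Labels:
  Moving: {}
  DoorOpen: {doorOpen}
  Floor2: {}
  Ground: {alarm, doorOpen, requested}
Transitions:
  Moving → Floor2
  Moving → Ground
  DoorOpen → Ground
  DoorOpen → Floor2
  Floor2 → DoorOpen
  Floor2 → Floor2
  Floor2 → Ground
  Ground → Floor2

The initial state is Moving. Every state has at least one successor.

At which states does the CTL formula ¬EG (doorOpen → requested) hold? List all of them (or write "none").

States satisfying doorOpen → requested: {Moving, Floor2, Ground}.
States satisfying EG (doorOpen → requested): {Moving, Floor2, Ground}.
States satisfying ¬EG (doorOpen → requested): {DoorOpen}.

{DoorOpen}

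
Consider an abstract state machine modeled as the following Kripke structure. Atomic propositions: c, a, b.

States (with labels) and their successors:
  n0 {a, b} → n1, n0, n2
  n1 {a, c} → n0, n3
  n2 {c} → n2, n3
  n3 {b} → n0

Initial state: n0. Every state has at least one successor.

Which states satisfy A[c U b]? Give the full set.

States satisfying c: {n1, n2}.
States satisfying b: {n0, n3}.
States satisfying A[c U b]: {n0, n1, n3}.

{n0, n1, n3}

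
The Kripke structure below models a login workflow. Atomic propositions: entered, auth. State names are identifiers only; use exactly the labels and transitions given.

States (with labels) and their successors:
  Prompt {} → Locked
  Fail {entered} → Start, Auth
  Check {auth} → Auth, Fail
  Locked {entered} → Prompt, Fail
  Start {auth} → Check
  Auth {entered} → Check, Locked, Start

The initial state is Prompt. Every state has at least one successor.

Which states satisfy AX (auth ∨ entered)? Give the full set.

States satisfying auth ∨ entered: {Fail, Check, Locked, Start, Auth}.
States satisfying AX (auth ∨ entered): {Prompt, Fail, Check, Start, Auth}.

{Prompt, Fail, Check, Start, Auth}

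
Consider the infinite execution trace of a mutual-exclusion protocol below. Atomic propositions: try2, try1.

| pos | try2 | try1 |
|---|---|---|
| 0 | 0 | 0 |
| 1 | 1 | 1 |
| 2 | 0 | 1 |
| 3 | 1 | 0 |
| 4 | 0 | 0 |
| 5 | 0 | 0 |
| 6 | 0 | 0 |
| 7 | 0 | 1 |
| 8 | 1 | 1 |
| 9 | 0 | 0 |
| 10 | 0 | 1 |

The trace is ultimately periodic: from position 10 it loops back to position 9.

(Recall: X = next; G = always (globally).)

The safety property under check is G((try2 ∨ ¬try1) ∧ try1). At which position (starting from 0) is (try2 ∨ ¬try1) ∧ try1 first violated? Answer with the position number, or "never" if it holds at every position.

0

At position 0 the labels are {}, so (try2 ∨ ¬try1) ∧ try1 is false there. This is the first violation.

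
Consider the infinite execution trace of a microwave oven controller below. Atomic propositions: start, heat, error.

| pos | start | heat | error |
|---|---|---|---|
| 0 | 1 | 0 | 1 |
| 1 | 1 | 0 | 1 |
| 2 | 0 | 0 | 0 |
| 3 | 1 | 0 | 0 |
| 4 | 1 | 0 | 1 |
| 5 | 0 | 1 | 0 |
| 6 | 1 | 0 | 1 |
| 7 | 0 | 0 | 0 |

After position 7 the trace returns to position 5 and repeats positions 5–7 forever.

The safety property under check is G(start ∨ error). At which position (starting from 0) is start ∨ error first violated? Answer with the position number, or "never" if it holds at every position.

2

Check start ∨ error at each position in order: 0 ✓, 1 ✓.
At position 2 the labels are {}, so start ∨ error is false there. This is the first violation.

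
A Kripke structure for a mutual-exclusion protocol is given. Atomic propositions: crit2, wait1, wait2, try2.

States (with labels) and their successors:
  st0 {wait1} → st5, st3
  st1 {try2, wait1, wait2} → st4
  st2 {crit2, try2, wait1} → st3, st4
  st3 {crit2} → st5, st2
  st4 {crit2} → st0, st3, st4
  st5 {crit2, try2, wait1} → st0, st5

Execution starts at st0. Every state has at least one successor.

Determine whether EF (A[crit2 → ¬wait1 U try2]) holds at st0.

Yes

States satisfying A[crit2 → ¬wait1 U try2]: {st0, st1, st2, st3, st5}.
States satisfying EF (A[crit2 → ¬wait1 U try2]): {st0, st1, st2, st3, st4, st5}.
Some path from st0 reaches a state where A[crit2 → ¬wait1 U try2] holds.
st0 ∈ Sat(EF (A[crit2 → ¬wait1 U try2])).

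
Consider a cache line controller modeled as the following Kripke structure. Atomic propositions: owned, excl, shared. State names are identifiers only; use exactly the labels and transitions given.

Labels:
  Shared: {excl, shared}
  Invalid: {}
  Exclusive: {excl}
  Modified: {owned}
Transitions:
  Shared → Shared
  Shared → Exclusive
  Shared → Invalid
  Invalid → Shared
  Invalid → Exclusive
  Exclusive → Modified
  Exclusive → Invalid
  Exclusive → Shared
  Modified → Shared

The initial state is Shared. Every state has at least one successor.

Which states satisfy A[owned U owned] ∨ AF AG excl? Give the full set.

{Modified}

States satisfying owned: {Modified}.
States satisfying A[owned U owned]: {Modified}.
States satisfying AG excl: ∅.
States satisfying AF AG excl: ∅.
States satisfying A[owned U owned] ∨ AF AG excl: {Modified}.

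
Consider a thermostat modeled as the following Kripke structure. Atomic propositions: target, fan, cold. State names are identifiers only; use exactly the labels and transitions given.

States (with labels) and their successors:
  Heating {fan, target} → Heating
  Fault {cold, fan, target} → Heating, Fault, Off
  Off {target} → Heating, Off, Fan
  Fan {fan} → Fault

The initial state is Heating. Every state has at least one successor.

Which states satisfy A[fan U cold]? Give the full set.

States satisfying fan: {Heating, Fault, Fan}.
States satisfying cold: {Fault}.
States satisfying A[fan U cold]: {Fault, Fan}.

{Fault, Fan}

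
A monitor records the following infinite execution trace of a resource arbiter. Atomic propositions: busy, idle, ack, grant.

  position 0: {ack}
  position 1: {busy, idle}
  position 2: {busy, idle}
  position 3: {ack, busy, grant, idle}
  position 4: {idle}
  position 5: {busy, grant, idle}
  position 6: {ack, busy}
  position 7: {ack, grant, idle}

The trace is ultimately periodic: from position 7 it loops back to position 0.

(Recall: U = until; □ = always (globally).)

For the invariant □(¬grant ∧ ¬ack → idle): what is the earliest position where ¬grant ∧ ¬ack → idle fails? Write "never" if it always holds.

¬grant ∧ ¬ack → idle holds at every position 0..7, and those are all the positions the trace ever visits, so the invariant □(¬grant ∧ ¬ack → idle) is never violated.

never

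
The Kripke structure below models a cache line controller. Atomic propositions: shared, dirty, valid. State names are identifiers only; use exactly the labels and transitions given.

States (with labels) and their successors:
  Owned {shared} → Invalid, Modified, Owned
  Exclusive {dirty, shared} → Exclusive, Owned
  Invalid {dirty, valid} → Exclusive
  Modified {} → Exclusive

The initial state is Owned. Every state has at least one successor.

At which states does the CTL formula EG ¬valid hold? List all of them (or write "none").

{Owned, Exclusive, Modified}

States satisfying ¬valid: {Owned, Exclusive, Modified}.
States satisfying EG ¬valid: {Owned, Exclusive, Modified}.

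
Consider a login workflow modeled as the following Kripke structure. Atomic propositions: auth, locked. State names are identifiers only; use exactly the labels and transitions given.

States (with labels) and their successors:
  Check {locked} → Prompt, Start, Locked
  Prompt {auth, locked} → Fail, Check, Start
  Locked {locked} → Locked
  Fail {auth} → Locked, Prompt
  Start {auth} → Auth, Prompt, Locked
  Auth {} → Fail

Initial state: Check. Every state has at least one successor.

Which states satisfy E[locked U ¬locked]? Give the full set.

States satisfying locked: {Check, Prompt, Locked}.
States satisfying ¬locked: {Fail, Start, Auth}.
States satisfying E[locked U ¬locked]: {Check, Prompt, Fail, Start, Auth}.

{Check, Prompt, Fail, Start, Auth}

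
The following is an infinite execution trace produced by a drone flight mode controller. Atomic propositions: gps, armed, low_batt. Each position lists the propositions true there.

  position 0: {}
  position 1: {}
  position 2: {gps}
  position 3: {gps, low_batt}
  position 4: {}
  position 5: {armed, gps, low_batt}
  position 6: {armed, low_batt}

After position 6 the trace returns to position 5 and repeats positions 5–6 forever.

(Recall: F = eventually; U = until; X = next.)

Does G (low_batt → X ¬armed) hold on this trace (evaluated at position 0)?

low_batt → X ¬armed must hold at every position from 0 onward. It fails at position 5, so G (low_batt → X ¬armed) is false.
Positions where low_batt holds: 3, 5, 6.
Check X ¬armed at each: 3→ok, 5→fails, 6→fails.

No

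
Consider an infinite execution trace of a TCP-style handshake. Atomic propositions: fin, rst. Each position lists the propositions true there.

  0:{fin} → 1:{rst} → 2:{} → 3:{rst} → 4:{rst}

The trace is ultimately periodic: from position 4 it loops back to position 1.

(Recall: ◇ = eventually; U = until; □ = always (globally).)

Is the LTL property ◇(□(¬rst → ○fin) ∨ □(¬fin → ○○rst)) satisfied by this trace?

□(¬rst → ○fin) ∨ □(¬fin → ○○rst) is false at every position 0..4, so it never becomes true and ◇(□(¬rst → ○fin) ∨ □(¬fin → ○○rst)) fails.

Does not hold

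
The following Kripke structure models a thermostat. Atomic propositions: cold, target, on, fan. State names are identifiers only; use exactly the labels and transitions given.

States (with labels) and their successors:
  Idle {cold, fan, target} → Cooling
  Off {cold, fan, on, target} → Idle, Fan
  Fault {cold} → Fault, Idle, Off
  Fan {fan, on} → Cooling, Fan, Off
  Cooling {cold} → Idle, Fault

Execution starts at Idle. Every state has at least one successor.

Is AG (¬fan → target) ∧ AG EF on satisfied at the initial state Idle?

States satisfying ¬fan → target: {Idle, Off, Fan}.
States satisfying AG (¬fan → target): ∅.
States satisfying EF on: {Idle, Off, Fault, Fan, Cooling}.
States satisfying AG EF on: {Idle, Off, Fault, Fan, Cooling}.
States satisfying AG (¬fan → target) ∧ AG EF on: ∅.
Idle ∉ Sat(AG (¬fan → target) ∧ AG EF on).

Does not hold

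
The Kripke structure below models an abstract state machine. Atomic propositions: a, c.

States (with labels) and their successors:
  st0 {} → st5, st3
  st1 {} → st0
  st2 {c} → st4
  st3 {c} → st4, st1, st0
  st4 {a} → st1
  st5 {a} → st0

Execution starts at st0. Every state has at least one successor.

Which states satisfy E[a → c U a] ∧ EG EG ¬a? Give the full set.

{st0, st1, st3}

States satisfying a → c: {st0, st1, st2, st3}.
States satisfying a: {st4, st5}.
States satisfying E[a → c U a]: {st0, st1, st2, st3, st4, st5}.
States satisfying EG ¬a: {st0, st1, st3}.
States satisfying EG EG ¬a: {st0, st1, st3}.
States satisfying E[a → c U a] ∧ EG EG ¬a: {st0, st1, st3}.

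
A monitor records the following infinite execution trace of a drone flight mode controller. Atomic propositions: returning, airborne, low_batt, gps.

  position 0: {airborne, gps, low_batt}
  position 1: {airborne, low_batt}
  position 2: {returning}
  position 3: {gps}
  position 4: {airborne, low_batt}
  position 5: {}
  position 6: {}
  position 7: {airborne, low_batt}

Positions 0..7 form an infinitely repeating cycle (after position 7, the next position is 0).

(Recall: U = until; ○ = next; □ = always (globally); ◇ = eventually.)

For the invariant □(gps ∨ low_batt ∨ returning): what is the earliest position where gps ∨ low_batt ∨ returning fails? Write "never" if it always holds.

5

Check gps ∨ low_batt ∨ returning at each position in order: 0 ✓, 1 ✓, 2 ✓, 3 ✓, 4 ✓.
At position 5 the labels are {}, so gps ∨ low_batt ∨ returning is false there. This is the first violation.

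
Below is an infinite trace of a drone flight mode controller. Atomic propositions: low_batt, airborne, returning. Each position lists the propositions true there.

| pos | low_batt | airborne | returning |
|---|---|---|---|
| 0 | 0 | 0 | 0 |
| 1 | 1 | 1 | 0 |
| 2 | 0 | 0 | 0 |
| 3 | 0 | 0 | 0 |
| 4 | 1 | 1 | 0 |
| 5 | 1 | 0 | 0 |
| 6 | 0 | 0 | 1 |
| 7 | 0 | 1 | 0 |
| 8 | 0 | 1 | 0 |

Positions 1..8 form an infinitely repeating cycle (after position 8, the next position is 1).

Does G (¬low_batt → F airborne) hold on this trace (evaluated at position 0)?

¬low_batt → F airborne holds at every position 0..8, and those are all positions ever visited, so G (¬low_batt → F airborne) holds.
Positions where ¬low_batt holds: 0, 2, 3, 6, 7, 8.
Check F airborne at each: 0→ok, 2→ok, 3→ok, 6→ok, 7→ok, 8→ok.

Holds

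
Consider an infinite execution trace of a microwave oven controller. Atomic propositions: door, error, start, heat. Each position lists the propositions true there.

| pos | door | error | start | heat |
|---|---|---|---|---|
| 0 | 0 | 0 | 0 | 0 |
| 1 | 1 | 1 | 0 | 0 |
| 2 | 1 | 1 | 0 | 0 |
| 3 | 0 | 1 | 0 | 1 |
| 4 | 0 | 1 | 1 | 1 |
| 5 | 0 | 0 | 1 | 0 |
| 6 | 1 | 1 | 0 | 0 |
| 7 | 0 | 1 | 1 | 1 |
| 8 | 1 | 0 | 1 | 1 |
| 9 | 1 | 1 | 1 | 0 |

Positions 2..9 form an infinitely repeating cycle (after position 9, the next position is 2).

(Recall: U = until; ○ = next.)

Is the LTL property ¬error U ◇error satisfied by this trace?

Walking from position 0: ◇error first holds at position 0, and ¬error holds at every earlier position along the way, so ¬error U ◇error holds.

Yes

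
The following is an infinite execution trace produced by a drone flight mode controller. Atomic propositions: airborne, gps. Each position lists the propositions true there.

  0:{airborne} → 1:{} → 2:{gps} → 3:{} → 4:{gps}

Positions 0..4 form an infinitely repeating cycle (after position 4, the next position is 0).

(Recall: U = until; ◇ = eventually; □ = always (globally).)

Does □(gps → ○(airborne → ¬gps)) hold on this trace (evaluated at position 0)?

gps → ○(airborne → ¬gps) holds at every position 0..4, and those are all positions ever visited, so □(gps → ○(airborne → ¬gps)) holds.
Positions where gps holds: 2, 4.
Check ○(airborne → ¬gps) at each: 2→ok, 4→ok.

Satisfied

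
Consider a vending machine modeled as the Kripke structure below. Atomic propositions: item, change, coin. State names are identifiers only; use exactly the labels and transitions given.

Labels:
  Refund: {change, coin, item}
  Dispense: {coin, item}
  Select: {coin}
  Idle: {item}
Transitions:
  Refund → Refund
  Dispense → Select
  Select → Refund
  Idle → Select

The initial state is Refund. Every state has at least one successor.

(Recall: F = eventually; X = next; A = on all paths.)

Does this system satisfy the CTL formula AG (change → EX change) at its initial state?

States satisfying change → EX change: {Refund, Dispense, Select, Idle}.
States satisfying AG (change → EX change): {Refund, Dispense, Select, Idle}.
Every state reachable from Refund satisfies change → EX change.
Refund ∈ Sat(AG (change → EX change)).

Yes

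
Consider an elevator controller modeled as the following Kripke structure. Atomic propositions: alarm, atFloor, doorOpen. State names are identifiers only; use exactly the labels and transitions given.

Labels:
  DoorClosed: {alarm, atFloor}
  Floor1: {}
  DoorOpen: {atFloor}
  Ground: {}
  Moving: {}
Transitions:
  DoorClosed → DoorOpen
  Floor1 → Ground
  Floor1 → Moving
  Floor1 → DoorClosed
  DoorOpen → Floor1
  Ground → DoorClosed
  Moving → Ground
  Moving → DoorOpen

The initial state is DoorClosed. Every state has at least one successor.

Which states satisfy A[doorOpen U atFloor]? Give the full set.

{DoorClosed, DoorOpen}

States satisfying doorOpen: ∅.
States satisfying atFloor: {DoorClosed, DoorOpen}.
States satisfying A[doorOpen U atFloor]: {DoorClosed, DoorOpen}.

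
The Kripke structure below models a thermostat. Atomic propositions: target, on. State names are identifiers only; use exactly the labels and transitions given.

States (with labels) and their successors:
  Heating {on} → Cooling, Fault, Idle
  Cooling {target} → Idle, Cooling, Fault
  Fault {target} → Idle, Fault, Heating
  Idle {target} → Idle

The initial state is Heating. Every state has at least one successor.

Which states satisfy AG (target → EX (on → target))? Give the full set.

{Heating, Cooling, Fault, Idle}

States satisfying target → EX (on → target): {Heating, Cooling, Fault, Idle}.
States satisfying AG (target → EX (on → target)): {Heating, Cooling, Fault, Idle}.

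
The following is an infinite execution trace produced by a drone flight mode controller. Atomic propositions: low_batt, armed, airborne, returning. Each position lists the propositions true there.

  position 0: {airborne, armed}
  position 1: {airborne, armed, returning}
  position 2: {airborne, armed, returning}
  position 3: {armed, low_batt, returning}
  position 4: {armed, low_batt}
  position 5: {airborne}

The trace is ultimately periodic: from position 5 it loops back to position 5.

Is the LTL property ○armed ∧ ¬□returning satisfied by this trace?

Holds

The position after 0 is 1; armed is true there.
At position 0: ○armed is true; ¬□returning is true; so ○armed ∧ ¬□returning is true.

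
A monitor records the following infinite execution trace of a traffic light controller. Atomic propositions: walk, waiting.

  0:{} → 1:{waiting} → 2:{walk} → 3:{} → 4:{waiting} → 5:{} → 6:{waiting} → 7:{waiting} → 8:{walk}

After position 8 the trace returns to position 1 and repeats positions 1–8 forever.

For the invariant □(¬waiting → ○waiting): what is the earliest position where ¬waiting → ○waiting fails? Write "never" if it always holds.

Check ¬waiting → ○waiting at each position in order: 0 ✓, 1 ✓.
At position 2 the labels are {walk} and the next position 3 has {}, so ¬waiting → ○waiting is false there. This is the first violation.

2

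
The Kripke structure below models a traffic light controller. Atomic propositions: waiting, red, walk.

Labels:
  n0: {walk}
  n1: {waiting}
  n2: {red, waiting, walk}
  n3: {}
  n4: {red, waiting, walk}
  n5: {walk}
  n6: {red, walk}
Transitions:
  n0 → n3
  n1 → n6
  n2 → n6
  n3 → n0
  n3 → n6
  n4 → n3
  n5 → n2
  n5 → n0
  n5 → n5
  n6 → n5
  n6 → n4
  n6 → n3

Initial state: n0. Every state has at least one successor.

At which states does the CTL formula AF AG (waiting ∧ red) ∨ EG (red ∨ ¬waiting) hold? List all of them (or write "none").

{n0, n2, n3, n4, n5, n6}

States satisfying AG (waiting ∧ red): ∅.
States satisfying AF AG (waiting ∧ red): ∅.
States satisfying red ∨ ¬waiting: {n0, n2, n3, n4, n5, n6}.
States satisfying EG (red ∨ ¬waiting): {n0, n2, n3, n4, n5, n6}.
States satisfying AF AG (waiting ∧ red) ∨ EG (red ∨ ¬waiting): {n0, n2, n3, n4, n5, n6}.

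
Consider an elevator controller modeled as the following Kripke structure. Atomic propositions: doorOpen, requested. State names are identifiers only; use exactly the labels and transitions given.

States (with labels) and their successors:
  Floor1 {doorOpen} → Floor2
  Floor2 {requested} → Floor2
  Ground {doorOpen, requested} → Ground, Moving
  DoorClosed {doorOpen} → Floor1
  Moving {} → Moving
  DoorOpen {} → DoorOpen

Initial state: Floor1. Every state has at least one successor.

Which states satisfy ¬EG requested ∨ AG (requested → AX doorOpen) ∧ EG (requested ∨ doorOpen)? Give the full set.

{Floor1, DoorClosed, Moving, DoorOpen}

States satisfying requested: {Floor2, Ground}.
States satisfying EG requested: {Floor2, Ground}.
States satisfying ¬EG requested: {Floor1, DoorClosed, Moving, DoorOpen}.
States satisfying requested → AX doorOpen: {Floor1, DoorClosed, Moving, DoorOpen}.
States satisfying AG (requested → AX doorOpen): {Moving, DoorOpen}.
States satisfying requested ∨ doorOpen: {Floor1, Floor2, Ground, DoorClosed}.
States satisfying EG (requested ∨ doorOpen): {Floor1, Floor2, Ground, DoorClosed}.
States satisfying ¬EG requested ∨ AG (requested → AX doorOpen) ∧ EG (requested ∨ doorOpen): {Floor1, DoorClosed, Moving, DoorOpen}.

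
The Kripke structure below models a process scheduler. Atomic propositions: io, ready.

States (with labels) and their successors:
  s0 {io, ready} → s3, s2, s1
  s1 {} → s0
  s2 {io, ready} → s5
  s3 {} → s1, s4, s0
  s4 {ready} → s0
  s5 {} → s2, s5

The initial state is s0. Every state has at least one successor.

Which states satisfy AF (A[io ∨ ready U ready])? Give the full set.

States satisfying A[io ∨ ready U ready]: {s0, s2, s4}.
States satisfying AF (A[io ∨ ready U ready]): {s0, s1, s2, s3, s4}.

{s0, s1, s2, s3, s4}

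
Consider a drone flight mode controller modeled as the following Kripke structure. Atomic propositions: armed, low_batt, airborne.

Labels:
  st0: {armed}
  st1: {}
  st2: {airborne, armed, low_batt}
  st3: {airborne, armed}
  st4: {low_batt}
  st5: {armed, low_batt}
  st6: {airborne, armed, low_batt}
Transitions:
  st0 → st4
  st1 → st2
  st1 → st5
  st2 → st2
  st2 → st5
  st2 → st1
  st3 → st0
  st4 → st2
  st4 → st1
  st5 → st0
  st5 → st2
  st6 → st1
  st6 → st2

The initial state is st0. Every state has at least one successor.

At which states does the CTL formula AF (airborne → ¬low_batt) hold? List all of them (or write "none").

States satisfying airborne → ¬low_batt: {st0, st1, st3, st4, st5}.
States satisfying AF (airborne → ¬low_batt): {st0, st1, st3, st4, st5}.

{st0, st1, st3, st4, st5}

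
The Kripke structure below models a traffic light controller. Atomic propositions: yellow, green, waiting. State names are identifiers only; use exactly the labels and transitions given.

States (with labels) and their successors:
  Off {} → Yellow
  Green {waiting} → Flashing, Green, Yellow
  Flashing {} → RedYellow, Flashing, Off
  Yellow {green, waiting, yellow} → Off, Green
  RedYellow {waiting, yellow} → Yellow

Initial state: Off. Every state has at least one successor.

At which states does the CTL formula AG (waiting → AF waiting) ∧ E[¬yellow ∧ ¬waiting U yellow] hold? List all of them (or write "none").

States satisfying waiting → AF waiting: {Off, Green, Flashing, Yellow, RedYellow}.
States satisfying AG (waiting → AF waiting): {Off, Green, Flashing, Yellow, RedYellow}.
States satisfying ¬yellow ∧ ¬waiting: {Off, Flashing}.
States satisfying yellow: {Yellow, RedYellow}.
States satisfying E[¬yellow ∧ ¬waiting U yellow]: {Off, Flashing, Yellow, RedYellow}.
States satisfying AG (waiting → AF waiting) ∧ E[¬yellow ∧ ¬waiting U yellow]: {Off, Flashing, Yellow, RedYellow}.

{Off, Flashing, Yellow, RedYellow}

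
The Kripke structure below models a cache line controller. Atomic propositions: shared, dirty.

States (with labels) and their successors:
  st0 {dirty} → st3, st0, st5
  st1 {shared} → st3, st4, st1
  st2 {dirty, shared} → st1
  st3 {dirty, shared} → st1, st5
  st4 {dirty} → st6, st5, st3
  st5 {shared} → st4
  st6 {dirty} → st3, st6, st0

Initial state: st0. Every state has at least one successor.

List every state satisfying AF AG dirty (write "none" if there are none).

States satisfying AG dirty: ∅.
States satisfying AF AG dirty: ∅.

none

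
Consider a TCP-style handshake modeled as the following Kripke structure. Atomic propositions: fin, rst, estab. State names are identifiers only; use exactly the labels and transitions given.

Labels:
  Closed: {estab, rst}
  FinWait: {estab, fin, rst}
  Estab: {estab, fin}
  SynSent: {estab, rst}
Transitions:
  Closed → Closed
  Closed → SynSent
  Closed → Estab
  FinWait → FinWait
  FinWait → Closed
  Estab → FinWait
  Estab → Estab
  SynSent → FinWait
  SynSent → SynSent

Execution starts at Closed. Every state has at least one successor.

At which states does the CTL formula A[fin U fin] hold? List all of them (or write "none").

{FinWait, Estab}

States satisfying fin: {FinWait, Estab}.
States satisfying A[fin U fin]: {FinWait, Estab}.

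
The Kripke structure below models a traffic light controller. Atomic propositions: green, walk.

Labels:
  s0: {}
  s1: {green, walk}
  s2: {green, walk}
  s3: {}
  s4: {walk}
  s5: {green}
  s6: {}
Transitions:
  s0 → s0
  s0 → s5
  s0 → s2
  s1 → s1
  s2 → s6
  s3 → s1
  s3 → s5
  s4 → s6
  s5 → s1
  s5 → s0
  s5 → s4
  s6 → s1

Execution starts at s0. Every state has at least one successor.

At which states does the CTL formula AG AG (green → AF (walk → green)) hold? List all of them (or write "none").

States satisfying AG (green → AF (walk → green)): {s0, s1, s2, s3, s4, s5, s6}.
States satisfying AG AG (green → AF (walk → green)): {s0, s1, s2, s3, s4, s5, s6}.

{s0, s1, s2, s3, s4, s5, s6}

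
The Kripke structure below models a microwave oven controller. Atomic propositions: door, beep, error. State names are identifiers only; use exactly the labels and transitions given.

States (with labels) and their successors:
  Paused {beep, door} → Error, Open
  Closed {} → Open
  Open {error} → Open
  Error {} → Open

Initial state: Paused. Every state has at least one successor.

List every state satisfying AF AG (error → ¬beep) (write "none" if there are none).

{Paused, Closed, Open, Error}

States satisfying AG (error → ¬beep): {Paused, Closed, Open, Error}.
States satisfying AF AG (error → ¬beep): {Paused, Closed, Open, Error}.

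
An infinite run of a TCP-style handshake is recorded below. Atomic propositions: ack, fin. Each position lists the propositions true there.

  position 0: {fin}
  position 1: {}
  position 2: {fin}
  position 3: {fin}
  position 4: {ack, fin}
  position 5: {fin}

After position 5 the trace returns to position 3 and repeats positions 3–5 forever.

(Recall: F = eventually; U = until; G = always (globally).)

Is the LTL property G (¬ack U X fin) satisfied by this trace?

¬ack U X fin holds at every position 0..5, and those are all positions ever visited, so G (¬ack U X fin) holds.

Yes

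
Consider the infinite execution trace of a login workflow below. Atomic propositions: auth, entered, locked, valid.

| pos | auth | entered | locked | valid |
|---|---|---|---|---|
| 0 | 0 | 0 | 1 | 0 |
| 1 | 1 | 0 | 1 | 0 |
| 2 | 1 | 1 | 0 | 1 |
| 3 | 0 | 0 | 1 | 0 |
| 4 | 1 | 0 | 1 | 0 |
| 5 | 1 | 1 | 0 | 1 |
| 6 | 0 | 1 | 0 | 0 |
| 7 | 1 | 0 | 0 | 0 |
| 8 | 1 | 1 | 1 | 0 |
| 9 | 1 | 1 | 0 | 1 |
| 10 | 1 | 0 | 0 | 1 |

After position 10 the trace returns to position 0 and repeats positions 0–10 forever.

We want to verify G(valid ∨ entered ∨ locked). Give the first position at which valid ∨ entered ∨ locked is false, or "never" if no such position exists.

Check valid ∨ entered ∨ locked at each position in order: 0 ✓, 1 ✓, 2 ✓, 3 ✓, 4 ✓, 5 ✓, 6 ✓.
At position 7 the labels are {auth}, so valid ∨ entered ∨ locked is false there. This is the first violation.

7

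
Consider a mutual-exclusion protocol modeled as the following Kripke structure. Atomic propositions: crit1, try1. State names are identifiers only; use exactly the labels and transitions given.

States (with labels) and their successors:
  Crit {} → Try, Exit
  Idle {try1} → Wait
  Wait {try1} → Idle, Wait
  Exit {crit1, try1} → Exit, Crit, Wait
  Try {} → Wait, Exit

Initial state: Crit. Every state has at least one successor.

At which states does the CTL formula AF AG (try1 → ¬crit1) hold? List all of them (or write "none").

States satisfying AG (try1 → ¬crit1): {Idle, Wait}.
States satisfying AF AG (try1 → ¬crit1): {Idle, Wait}.

{Idle, Wait}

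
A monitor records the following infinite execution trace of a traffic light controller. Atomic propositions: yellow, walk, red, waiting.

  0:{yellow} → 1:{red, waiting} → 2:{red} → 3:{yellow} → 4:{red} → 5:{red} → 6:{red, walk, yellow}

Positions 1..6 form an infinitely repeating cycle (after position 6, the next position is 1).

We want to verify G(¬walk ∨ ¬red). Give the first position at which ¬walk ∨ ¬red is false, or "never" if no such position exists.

6

Check ¬walk ∨ ¬red at each position in order: 0 ✓, 1 ✓, 2 ✓, 3 ✓, 4 ✓, 5 ✓.
At position 6 the labels are {red, walk, yellow}, so ¬walk ∨ ¬red is false there. This is the first violation.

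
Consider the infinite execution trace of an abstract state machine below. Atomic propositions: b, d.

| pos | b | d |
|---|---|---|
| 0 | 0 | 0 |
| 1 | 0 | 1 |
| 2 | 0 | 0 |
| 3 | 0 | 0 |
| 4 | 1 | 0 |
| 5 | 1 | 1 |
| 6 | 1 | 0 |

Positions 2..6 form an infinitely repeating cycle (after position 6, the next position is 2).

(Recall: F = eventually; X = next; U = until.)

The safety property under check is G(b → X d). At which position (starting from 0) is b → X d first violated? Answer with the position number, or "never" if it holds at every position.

5

Check b → X d at each position in order: 0 ✓, 1 ✓, 2 ✓, 3 ✓, 4 ✓.
At position 5 the labels are {b, d} and the next position 6 has {b}, so b → X d is false there. This is the first violation.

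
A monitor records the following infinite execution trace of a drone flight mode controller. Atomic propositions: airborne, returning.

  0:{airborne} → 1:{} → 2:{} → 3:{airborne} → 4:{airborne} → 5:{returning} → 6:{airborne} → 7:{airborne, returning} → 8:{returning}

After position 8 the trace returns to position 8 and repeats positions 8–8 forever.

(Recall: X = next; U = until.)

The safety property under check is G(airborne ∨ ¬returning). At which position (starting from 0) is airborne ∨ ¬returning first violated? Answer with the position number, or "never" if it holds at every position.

Check airborne ∨ ¬returning at each position in order: 0 ✓, 1 ✓, 2 ✓, 3 ✓, 4 ✓.
At position 5 the labels are {returning}, so airborne ∨ ¬returning is false there. This is the first violation.

5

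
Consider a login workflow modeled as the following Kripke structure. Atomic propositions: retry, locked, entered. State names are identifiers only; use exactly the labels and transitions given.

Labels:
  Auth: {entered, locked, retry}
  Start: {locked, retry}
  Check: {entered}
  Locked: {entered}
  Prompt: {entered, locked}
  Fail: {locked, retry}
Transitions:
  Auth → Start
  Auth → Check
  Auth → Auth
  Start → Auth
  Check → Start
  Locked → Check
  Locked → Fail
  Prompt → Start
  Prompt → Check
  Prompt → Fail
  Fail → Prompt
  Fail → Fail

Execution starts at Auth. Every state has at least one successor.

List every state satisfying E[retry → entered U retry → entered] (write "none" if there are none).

States satisfying retry → entered: {Auth, Check, Locked, Prompt}.
States satisfying E[retry → entered U retry → entered]: {Auth, Check, Locked, Prompt}.

{Auth, Check, Locked, Prompt}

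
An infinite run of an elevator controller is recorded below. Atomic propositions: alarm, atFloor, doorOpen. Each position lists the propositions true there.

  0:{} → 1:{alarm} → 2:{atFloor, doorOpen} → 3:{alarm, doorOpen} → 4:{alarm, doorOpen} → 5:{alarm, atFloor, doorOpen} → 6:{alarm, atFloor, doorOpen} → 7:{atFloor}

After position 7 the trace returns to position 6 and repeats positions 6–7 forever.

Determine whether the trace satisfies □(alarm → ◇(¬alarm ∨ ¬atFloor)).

Satisfied

alarm → ◇(¬alarm ∨ ¬atFloor) holds at every position 0..7, and those are all positions ever visited, so □(alarm → ◇(¬alarm ∨ ¬atFloor)) holds.
Positions where alarm holds: 1, 3, 4, 5, 6.
Check ◇(¬alarm ∨ ¬atFloor) at each: 1→ok, 3→ok, 4→ok, 5→ok, 6→ok.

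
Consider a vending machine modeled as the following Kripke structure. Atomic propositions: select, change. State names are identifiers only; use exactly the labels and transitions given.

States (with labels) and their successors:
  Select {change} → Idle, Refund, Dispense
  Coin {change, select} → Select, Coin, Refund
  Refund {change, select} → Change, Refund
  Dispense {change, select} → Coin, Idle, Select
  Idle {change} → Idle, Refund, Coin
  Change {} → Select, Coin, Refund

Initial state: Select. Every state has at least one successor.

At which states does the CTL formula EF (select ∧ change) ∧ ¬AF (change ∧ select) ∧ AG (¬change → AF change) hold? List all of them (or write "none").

States satisfying select ∧ change: {Coin, Refund, Dispense}.
States satisfying EF (select ∧ change): {Select, Coin, Refund, Dispense, Idle, Change}.
States satisfying change ∧ select: {Coin, Refund, Dispense}.
States satisfying AF (change ∧ select): {Coin, Refund, Dispense}.
States satisfying ¬AF (change ∧ select): {Select, Idle, Change}.
States satisfying EF (select ∧ change) ∧ ¬AF (change ∧ select): {Select, Idle, Change}.
States satisfying ¬change → AF change: {Select, Coin, Refund, Dispense, Idle, Change}.
States satisfying AG (¬change → AF change): {Select, Coin, Refund, Dispense, Idle, Change}.
States satisfying EF (select ∧ change) ∧ ¬AF (change ∧ select) ∧ AG (¬change → AF change): {Select, Idle, Change}.

{Select, Idle, Change}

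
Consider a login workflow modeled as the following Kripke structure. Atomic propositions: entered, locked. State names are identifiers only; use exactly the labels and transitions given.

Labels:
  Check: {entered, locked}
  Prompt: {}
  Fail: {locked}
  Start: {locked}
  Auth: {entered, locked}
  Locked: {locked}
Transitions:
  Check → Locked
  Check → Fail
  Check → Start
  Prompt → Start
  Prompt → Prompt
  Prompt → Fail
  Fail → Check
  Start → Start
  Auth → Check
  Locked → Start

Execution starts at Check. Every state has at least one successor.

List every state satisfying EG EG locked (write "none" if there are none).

{Check, Fail, Start, Auth, Locked}

States satisfying EG locked: {Check, Fail, Start, Auth, Locked}.
States satisfying EG EG locked: {Check, Fail, Start, Auth, Locked}.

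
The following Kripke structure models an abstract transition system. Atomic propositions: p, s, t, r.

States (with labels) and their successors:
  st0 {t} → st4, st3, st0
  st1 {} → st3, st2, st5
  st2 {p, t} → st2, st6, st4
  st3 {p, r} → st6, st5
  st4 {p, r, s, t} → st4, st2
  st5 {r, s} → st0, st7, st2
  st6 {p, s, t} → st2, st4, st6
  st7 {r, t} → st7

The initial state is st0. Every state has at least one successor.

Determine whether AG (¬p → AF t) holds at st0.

Satisfied

States satisfying ¬p → AF t: {st0, st1, st2, st3, st4, st5, st6, st7}.
States satisfying AG (¬p → AF t): {st0, st1, st2, st3, st4, st5, st6, st7}.
Every state reachable from st0 satisfies ¬p → AF t.
st0 ∈ Sat(AG (¬p → AF t)).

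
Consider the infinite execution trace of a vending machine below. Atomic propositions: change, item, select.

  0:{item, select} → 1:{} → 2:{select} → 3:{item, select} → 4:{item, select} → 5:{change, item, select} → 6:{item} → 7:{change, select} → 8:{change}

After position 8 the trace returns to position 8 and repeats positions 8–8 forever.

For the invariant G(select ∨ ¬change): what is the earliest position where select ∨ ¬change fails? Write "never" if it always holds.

8

Check select ∨ ¬change at each position in order: 0 ✓, 1 ✓, 2 ✓, 3 ✓, 4 ✓, 5 ✓, 6 ✓, 7 ✓.
At position 8 the labels are {change}, so select ∨ ¬change is false there. This is the first violation.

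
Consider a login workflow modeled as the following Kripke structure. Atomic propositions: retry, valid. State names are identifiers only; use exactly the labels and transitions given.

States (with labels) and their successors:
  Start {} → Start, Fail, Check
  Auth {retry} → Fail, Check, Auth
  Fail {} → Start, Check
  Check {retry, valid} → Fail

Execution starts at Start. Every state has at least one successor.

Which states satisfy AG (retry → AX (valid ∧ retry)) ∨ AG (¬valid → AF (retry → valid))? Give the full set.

{Start, Fail, Check}

States satisfying retry → AX (valid ∧ retry): {Start, Fail}.
States satisfying AG (retry → AX (valid ∧ retry)): ∅.
States satisfying ¬valid → AF (retry → valid): {Start, Fail, Check}.
States satisfying AG (¬valid → AF (retry → valid)): {Start, Fail, Check}.
States satisfying AG (retry → AX (valid ∧ retry)) ∨ AG (¬valid → AF (retry → valid)): {Start, Fail, Check}.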